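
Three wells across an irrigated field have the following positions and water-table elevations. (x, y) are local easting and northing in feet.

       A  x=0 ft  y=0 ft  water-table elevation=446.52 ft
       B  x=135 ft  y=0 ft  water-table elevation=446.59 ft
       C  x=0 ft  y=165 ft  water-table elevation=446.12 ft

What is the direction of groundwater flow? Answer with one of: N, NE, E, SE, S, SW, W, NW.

N

∂h/∂x = (446.59 − 446.52) / (135 − 0) = +0.0005185
∂h/∂y = (446.12 − 446.52) / (165 − 0) = -0.002424
Flow = −∇h = (-0.0005185 east, +0.002424 north), which points north.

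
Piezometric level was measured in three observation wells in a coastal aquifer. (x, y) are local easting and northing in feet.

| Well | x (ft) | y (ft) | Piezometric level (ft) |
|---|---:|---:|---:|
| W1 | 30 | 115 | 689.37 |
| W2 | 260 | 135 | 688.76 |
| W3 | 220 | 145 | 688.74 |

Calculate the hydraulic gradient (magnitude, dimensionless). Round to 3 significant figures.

0.00953

With h = a·x + b·y + c and W1 as origin, the differences give:
  230·a + 20·b = -0.61
  190·a + 30·b = -0.63
Eliminate b (×30 and ×20, subtract): 3100·a = -5.700 → a = ∂h/∂x = -0.001839
Back-substitute: b = ∂h/∂y = -0.009355.
|∇h| = √(-0.001839² + -0.009355²) = 0.009534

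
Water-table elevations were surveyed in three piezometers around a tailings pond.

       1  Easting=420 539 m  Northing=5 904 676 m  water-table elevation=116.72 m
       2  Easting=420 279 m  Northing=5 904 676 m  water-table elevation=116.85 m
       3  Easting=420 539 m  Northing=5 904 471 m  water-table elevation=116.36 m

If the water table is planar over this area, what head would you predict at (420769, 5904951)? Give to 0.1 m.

∂h/∂x = (116.85 − 116.72) / (420279 − 420539) = -0.0005000
∂h/∂y = (116.36 − 116.72) / (5904471 − 5904676) = +0.001756
h(420769, 5904951) = 116.72 + (-0.0005000)·(230) + (+0.001756)·(275) = 116.72 -0.115 +0.483 = 117.088 m.

117.1 m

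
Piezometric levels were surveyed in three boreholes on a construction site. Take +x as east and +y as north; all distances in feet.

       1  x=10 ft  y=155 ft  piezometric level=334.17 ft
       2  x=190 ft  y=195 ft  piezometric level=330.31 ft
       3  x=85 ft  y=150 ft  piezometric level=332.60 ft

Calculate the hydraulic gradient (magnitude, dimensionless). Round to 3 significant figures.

Taking 1 as reference: 2−1 = (180, 40, -3.86); 3−1 = (75, -5, -1.57).
Determinant of the coordinate differences = 180·(-5) − 75·40 = -3900.
∂h/∂x = [(-3.86)·(-5) − (-1.57)·40] / -3900 = -0.02105
∂h/∂y = [180·(-1.57) − 75·(-3.86)] / -3900 = -0.001769
|∇h| = √(-0.02105² + -0.001769²) = 0.02112

0.0211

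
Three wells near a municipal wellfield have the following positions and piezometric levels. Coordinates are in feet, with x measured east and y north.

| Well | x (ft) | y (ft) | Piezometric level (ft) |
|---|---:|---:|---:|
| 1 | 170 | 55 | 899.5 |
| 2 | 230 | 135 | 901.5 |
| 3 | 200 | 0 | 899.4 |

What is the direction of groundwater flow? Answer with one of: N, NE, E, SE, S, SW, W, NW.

Differences from 1: to 2 (Δx, Δy, Δh) = (60, 80, +2.0); to 3 = (30, -55, -0.1).
Determinant of the coordinate differences = 60·(-55) − 30·80 = -5700.
∂h/∂x = [(+2.0)·(-55) − (-0.1)·80] / -5700 = +0.01789
∂h/∂y = [60·(-0.1) − 30·(+2.0)] / -5700 = +0.01158
Flow = −∇h = (-0.01789 east, -0.01158 north), which points southwest.

SW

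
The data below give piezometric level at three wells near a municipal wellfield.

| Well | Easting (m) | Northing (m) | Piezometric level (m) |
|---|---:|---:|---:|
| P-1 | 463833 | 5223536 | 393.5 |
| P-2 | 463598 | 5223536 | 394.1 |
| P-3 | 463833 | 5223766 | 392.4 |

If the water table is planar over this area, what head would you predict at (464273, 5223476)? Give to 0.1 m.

392.7 m

∂h/∂x = (394.1 − 393.5) / (463598 − 463833) = -0.002553
∂h/∂y = (392.4 − 393.5) / (5223766 − 5223536) = -0.004783
h(464273, 5223476) = 393.5 + (-0.002553)·(440) + (-0.004783)·(-60) = 393.5 -1.123 +0.287 = 392.664 m.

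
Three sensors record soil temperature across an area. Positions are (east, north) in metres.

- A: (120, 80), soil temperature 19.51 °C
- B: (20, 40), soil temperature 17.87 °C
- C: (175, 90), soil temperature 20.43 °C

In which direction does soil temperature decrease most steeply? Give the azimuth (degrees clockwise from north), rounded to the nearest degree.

275°

With T = a·x + b·y + c and A as origin, the differences give:
  (-100)·a + (-40)·b = -1.64
  55·a + 10·b = +0.92
Eliminate b (×10 and ×(-40), subtract): 1200·a = 20.400 → a = ∂T/∂x = +0.01700
Back-substitute: b = ∂T/∂y = -0.001500.
Steepest decrease is along −∇f: components (-0.01700 E, +0.001500 N).
Azimuth = atan2(-0.01700, +0.001500) = 275.0° ≈ 275°.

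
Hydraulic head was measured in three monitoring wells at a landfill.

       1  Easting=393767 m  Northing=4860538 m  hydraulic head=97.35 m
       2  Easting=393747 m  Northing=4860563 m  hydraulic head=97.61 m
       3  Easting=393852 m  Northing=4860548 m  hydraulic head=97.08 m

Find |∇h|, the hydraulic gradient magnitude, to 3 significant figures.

0.00823

Taking 1 as reference: 2−1 = (-20, 25, +0.26); 3−1 = (85, 10, -0.27).
Solve a·Δx + b·Δy = Δh: det = (-20)·10 − 85·25 = -2325.
∂h/∂x = [(+0.26)·10 − (-0.27)·25] / -2325 = -0.004022
∂h/∂y = [(-20)·(-0.27) − 85·(+0.26)] / -2325 = +0.007183
|∇h| = √(-0.004022² + 0.007183²) = 0.008232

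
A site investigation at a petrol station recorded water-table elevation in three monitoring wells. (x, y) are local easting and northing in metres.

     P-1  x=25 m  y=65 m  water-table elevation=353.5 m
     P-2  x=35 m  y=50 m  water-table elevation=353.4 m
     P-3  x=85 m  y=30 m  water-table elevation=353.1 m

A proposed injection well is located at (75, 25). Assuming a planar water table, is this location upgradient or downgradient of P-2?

With h = a·x + b·y + c and P-1 as origin, the differences give:
  10·a + (-15)·b = -0.1
  60·a + (-35)·b = -0.4
Eliminate b (×(-35) and ×(-15), subtract): 550·a = -2.50 → a = ∂h/∂x = -0.004545
Back-substitute: b = ∂h/∂y = +0.003636.
Head at (75, 25) = 353.5 + (-0.004545)·(50) + (+0.003636)·(-40) = 353.13 m.
That is lower than the 353.4 m at P-2, so the point is downgradient.

downgradient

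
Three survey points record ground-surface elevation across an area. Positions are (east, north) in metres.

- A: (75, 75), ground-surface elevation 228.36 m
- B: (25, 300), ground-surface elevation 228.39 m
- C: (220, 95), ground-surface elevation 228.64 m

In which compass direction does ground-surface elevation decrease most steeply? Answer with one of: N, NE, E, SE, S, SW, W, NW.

Three-point gradient (reference A): Δ to B = (-50, 225, +0.03), Δ to C = (145, 20, +0.28).
∂z/∂x = +0.001856, ∂z/∂y = +0.0005457 (det = -33625).
Steepest decrease is along −∇f = (-0.001856 E, -0.0005457 N) → west.

W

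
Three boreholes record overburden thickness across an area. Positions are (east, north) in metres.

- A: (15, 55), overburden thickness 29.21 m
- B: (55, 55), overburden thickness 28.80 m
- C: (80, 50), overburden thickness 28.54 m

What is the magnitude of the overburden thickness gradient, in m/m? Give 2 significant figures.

Differences from A: to B (Δx, Δy, Δh) = (40, 0, -0.41); to C = (65, -5, -0.67).
Solve a·Δx + b·Δy = Δd: det = 40·(-5) − 65·0 = -200.
∂d/∂x = [(-0.41)·(-5) − (-0.67)·0] / -200 = -0.01025
∂d/∂y = [40·(-0.67) − 65·(-0.41)] / -200 = +0.0007500
|∇f| = √(-0.01025² + 0.0007500²) = 0.01028 m/m

0.010 m/m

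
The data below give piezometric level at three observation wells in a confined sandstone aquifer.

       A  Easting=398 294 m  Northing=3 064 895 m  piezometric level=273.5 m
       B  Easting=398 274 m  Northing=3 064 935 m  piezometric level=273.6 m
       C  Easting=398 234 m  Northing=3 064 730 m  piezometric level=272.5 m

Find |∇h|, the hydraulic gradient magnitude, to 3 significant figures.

0.00615

Taking A as reference: B−A = (-20, 40, +0.1); C−A = (-60, -165, -1.0).
Determinant of the coordinate differences = (-20)·(-165) − (-60)·40 = 5700.
∂h/∂x = [(+0.1)·(-165) − (-1.0)·40] / 5700 = +0.004123
∂h/∂y = [(-20)·(-1.0) − (-60)·(+0.1)] / 5700 = +0.004561
|∇h| = √(0.004123² + 0.004561²) = 0.006148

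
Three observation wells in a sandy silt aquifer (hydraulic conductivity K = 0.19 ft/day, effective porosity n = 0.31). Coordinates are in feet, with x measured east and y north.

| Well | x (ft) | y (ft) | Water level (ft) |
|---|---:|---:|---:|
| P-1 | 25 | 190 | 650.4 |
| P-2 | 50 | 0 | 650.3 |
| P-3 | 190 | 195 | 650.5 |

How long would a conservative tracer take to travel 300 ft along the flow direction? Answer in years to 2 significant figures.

Three-point gradient (reference P-1): Δ to P-2 = (25, -190, -0.1), Δ to P-3 = (165, 5, +0.1).
∂h/∂x = +0.0005878, ∂h/∂y = +0.0006037 (det = 31475).
|∇h| = √(0.0005878² + 0.0006037²) = 0.0008426
Seepage velocity v = K·i/n = 0.19 × 0.0008426 / 0.31 = 0.0005164 ft/day.
t = 300 / 0.0005164 = 5.809e+05 days = 1.59e+03 years.

1600 years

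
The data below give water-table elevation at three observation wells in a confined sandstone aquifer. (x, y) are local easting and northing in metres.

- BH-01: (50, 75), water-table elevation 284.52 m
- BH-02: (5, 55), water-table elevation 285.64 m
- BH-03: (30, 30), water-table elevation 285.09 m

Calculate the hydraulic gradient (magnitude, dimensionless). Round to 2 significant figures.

0.024

Differences from BH-01: to BH-02 (Δx, Δy, Δh) = (-45, -20, +1.12); to BH-03 = (-20, -45, +0.57).
Determinant of the coordinate differences = (-45)·(-45) − (-20)·(-20) = 1625.
∂h/∂x = [(+1.12)·(-45) − (+0.57)·(-20)] / 1625 = -0.02400
∂h/∂y = [(-45)·(+0.57) − (-20)·(+1.12)] / 1625 = -0.002000
|∇h| = √(-0.02400² + -0.002000²) = 0.02408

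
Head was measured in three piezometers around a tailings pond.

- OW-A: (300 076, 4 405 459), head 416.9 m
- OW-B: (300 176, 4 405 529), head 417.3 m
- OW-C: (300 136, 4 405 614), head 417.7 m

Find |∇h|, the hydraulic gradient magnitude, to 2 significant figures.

Three-point gradient (reference OW-A): Δ to OW-B = (100, 70, +0.4), Δ to OW-C = (60, 155, +0.8).
∂h/∂x = +0.0005310, ∂h/∂y = +0.004956 (det = 11300).
|∇h| = √(0.0005310² + 0.004956²) = 0.004984

0.0050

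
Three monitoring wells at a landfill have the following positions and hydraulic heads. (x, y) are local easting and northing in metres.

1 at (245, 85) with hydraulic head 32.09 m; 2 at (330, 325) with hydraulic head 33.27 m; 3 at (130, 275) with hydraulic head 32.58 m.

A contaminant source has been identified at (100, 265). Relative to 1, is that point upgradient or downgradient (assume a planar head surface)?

upgradient

With h = a·x + b·y + c and 1 as origin, the differences give:
  85·a + 240·b = +1.18
  (-115)·a + 190·b = +0.49
Eliminate b (×190 and ×240, subtract): 43750·a = 106.600 → a = ∂h/∂x = +0.002437
Back-substitute: b = ∂h/∂y = +0.004054.
Head at (100, 265) = 32.09 + (+0.002437)·(-145) + (+0.004054)·(180) = 32.47 m.
That is higher than the 32.09 m at 1, so the point is upgradient.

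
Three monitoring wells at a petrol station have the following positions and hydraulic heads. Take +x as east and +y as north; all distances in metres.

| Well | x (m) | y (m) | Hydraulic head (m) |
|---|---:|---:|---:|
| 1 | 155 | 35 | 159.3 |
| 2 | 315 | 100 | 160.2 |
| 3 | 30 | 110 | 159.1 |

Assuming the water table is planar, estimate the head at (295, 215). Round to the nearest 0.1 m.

160.6 m

Taking 1 as reference: 2−1 = (160, 65, +0.9); 3−1 = (-125, 75, -0.2).
Solve a·Δx + b·Δy = Δh: det = 160·75 − (-125)·65 = 20125.
∂h/∂x = [(+0.9)·75 − (-0.2)·65] / 20125 = +0.004000
∂h/∂y = [160·(-0.2) − (-125)·(+0.9)] / 20125 = +0.004000
h(295, 215) = 159.3 + (+0.004000)·(140) + (+0.004000)·(180) = 159.3 +0.560 +0.720 = 160.580 m.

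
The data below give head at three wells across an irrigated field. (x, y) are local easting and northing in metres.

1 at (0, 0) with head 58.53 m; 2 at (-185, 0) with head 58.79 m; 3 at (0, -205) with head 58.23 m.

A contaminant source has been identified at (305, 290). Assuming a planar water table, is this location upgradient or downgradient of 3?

∂h/∂x = (58.79 − 58.53) / (-185 − 0) = -0.001405
∂h/∂y = (58.23 − 58.53) / (-205 − 0) = +0.001463
Head at (305, 290) = 58.53 + (-0.001405)·(305) + (+0.001463)·(290) = 58.53 m.
That is higher than the 58.23 m at 3, so the point is upgradient.

upgradient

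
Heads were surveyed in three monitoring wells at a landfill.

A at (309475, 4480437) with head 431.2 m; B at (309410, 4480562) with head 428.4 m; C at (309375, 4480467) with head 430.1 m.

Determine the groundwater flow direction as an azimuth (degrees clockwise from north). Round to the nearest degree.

Three-point gradient (reference A): Δ to B = (-65, 125, -2.8), Δ to C = (-100, 30, -1.1).
∂h/∂x = +0.005071, ∂h/∂y = -0.01976 (det = 10550).
Flow direction (−∇h) has components (-0.005071 E, +0.01976 N).
Azimuth = atan2(E, N) = atan2(-0.005071, +0.01976) = 345.6° ≈ 346°.

346°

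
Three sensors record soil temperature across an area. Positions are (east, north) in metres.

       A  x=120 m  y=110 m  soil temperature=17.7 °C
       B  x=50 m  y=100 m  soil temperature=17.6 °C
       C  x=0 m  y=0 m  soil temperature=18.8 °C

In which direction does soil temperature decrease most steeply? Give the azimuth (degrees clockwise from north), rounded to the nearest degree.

With T = a·x + b·y + c and A as origin, the differences give:
  (-70)·a + (-10)·b = -0.1
  (-120)·a + (-110)·b = +1.1
Eliminate b (×(-110) and ×(-10), subtract): 6500·a = 22.00 → a = ∂T/∂x = +0.003385
Back-substitute: b = ∂T/∂y = -0.01369.
Steepest decrease is along −∇f: components (-0.003385 E, +0.01369 N).
Azimuth = atan2(-0.003385, +0.01369) = 346.1° ≈ 346°.

346°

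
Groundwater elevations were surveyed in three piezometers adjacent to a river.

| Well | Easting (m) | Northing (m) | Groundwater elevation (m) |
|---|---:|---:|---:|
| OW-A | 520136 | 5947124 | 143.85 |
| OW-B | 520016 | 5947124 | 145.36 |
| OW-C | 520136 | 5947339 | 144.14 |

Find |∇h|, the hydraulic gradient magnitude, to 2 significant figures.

0.013

∂h/∂x = (145.36 − 143.85) / (520016 − 520136) = -0.01258
∂h/∂y = (144.14 − 143.85) / (5947339 − 5947124) = +0.001349
|∇h| = √(-0.01258² + 0.001349²) = 0.01265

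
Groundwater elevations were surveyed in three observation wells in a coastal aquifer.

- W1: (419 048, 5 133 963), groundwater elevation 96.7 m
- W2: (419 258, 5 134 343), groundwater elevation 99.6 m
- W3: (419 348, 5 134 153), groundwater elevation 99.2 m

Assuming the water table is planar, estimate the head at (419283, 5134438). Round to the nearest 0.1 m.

With h = a·x + b·y + c and W1 as origin, the differences give:
  210·a + 380·b = +2.9
  300·a + 190·b = +2.5
Eliminate b (×190 and ×380, subtract): -74100·a = -399.00 → a = ∂h/∂x = +0.005385
Back-substitute: b = ∂h/∂y = +0.004656.
h(419283, 5134438) = 96.7 + (+0.005385)·(235) + (+0.004656)·(475) = 96.7 +1.265 +2.212 = 100.177 m.

100.2 m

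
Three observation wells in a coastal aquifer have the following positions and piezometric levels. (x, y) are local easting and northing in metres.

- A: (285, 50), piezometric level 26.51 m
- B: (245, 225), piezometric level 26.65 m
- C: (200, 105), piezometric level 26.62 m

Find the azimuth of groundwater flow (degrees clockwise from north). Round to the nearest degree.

123°

Differences from A: to B (Δx, Δy, Δh) = (-40, 175, +0.14); to C = (-85, 55, +0.11).
Determinant of the coordinate differences = (-40)·55 − (-85)·175 = 12675.
∂h/∂x = [(+0.14)·55 − (+0.11)·175] / 12675 = -0.0009112
∂h/∂y = [(-40)·(+0.11) − (-85)·(+0.14)] / 12675 = +0.0005917
Flow direction (−∇h) has components (+0.0009112 E, -0.0005917 N).
Azimuth = atan2(E, N) = atan2(+0.0009112, -0.0005917) = 123.0° ≈ 123°.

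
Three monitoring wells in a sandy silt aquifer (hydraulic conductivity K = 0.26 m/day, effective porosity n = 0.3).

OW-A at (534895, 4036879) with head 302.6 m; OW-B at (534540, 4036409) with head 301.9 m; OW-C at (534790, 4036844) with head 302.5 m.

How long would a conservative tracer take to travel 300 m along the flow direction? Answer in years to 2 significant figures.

Three-point gradient (reference OW-A): Δ to OW-B = (-355, -470, -0.7), Δ to OW-C = (-105, -35, -0.1).
∂h/∂x = +0.0006093, ∂h/∂y = +0.001029 (det = -36925).
|∇h| = √(0.0006093² + 0.001029²) = 0.001196
Seepage velocity v = K·i/n = 0.26 × 0.001196 / 0.3 = 0.001037 m/day.
t = 300 / 0.001037 = 2.893e+05 days = 792 years.

790 years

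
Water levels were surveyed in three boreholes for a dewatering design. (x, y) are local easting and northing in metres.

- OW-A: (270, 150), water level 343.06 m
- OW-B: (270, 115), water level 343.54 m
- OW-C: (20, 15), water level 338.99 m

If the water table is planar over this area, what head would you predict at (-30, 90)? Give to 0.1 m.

Taking OW-A as reference: OW-B−OW-A = (0, -35, +0.48); OW-C−OW-A = (-250, -135, -4.07).
Solve a·Δx + b·Δy = Δh: det = 0·(-135) − (-250)·(-35) = -8750.
∂h/∂x = [(+0.48)·(-135) − (-4.07)·(-35)] / -8750 = +0.02369
∂h/∂y = [0·(-4.07) − (-250)·(+0.48)] / -8750 = -0.01371
h(-30, 90) = 343.06 + (+0.02369)·(-300) + (-0.01371)·(-60) = 343.06 -7.106 +0.823 = 336.777 m.

336.8 m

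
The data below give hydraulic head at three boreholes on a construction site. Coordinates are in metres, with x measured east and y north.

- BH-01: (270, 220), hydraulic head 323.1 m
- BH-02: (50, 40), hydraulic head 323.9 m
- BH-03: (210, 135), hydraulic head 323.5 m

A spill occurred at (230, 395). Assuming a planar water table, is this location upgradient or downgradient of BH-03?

Taking BH-01 as reference: BH-02−BH-01 = (-220, -180, +0.8); BH-03−BH-01 = (-60, -85, +0.4).
Solve a·Δx + b·Δy = Δh: det = (-220)·(-85) − (-60)·(-180) = 7900.
∂h/∂x = [(+0.8)·(-85) − (+0.4)·(-180)] / 7900 = +0.0005063
∂h/∂y = [(-220)·(+0.4) − (-60)·(+0.8)] / 7900 = -0.005063
Head at (230, 395) = 323.1 + (+0.0005063)·(-40) + (-0.005063)·(175) = 322.19 m.
That is lower than the 323.5 m at BH-03, so the point is downgradient.

downgradient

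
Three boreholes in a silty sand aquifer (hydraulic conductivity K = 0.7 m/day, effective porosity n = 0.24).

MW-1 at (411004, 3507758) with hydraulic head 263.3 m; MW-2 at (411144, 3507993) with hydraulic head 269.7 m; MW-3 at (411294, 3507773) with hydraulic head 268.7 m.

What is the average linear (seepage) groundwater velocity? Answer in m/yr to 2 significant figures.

Three-point gradient (reference MW-1): Δ to MW-2 = (140, 235, +6.4), Δ to MW-3 = (290, 15, +5.4).
∂h/∂x = +0.01776, ∂h/∂y = +0.01665 (det = -66050).
|∇h| = √(0.01776² + 0.01665²) = 0.02434
Seepage velocity v = K·i/n = 0.7 × 0.02434 / 0.24 = 0.07099 m/day = 25.93 m/yr.

26 m/yr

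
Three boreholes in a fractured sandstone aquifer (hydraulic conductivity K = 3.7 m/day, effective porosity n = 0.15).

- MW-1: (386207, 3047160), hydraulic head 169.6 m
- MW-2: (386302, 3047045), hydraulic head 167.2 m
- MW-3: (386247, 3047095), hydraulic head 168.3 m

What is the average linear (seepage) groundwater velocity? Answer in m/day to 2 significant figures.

With h = a·x + b·y + c and MW-1 as origin, the differences give:
  95·a + (-115)·b = -2.4
  40·a + (-65)·b = -1.3
Eliminate b (×(-65) and ×(-115), subtract): -1575·a = 6.50 → a = ∂h/∂x = -0.004127
Back-substitute: b = ∂h/∂y = +0.01746.
|∇h| = √(-0.004127² + 0.01746²) = 0.01794
Seepage velocity v = K·i/n = 3.7 × 0.01794 / 0.15 = 0.4425 m/day.

0.44 m/day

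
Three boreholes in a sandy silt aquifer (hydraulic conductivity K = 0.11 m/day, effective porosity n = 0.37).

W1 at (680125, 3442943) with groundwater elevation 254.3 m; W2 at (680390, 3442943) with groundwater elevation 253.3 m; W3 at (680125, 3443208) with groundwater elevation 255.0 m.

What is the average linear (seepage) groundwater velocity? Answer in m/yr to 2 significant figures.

∂h/∂x = (253.3 − 254.3) / (680390 − 680125) = -0.003774
∂h/∂y = (255.0 − 254.3) / (3443208 − 3442943) = +0.002642
|∇h| = √(-0.003774² + 0.002642²) = 0.004607
Seepage velocity v = K·i/n = 0.11 × 0.004607 / 0.37 = 0.00137 m/day = 0.5004 m/yr.

0.50 m/yr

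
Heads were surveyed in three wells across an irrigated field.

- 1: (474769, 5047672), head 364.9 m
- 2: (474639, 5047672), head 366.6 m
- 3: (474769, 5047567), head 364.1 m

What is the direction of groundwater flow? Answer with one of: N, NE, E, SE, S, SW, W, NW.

∂h/∂x = (366.6 − 364.9) / (474639 − 474769) = -0.01308
∂h/∂y = (364.1 − 364.9) / (5047567 − 5047672) = +0.007619
Flow = −∇h = (+0.01308 east, -0.007619 north), which points southeast.

SE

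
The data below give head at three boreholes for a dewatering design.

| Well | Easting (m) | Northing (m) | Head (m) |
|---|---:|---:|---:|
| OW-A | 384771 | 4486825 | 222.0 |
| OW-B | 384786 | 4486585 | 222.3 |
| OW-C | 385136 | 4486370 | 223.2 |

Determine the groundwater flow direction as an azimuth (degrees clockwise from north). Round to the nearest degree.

With h = a·x + b·y + c and OW-A as origin, the differences give:
  15·a + (-240)·b = +0.3
  365·a + (-455)·b = +1.2
Eliminate b (×(-455) and ×(-240), subtract): 80775·a = 151.50 → a = ∂h/∂x = +0.001876
Back-substitute: b = ∂h/∂y = -0.001133.
Flow direction (−∇h) has components (-0.001876 E, +0.001133 N).
Azimuth = atan2(E, N) = atan2(-0.001876, +0.001133) = 301.1° ≈ 301°.

301°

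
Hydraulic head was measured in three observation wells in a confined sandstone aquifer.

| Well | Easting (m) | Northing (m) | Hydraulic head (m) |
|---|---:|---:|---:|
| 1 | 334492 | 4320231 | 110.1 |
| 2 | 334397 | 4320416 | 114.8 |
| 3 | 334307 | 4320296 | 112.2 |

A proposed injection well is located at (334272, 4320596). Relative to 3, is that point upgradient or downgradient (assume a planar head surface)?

upgradient

Three-point gradient (reference 1): Δ to 2 = (-95, 185, +4.7), Δ to 3 = (-185, 65, +2.1).
∂h/∂x = -0.002959, ∂h/∂y = +0.02389 (det = 28050).
Head at (334272, 4320596) = 110.1 + (-0.002959)·(-220) + (+0.02389)·(365) = 119.47 m.
That is higher than the 112.2 m at 3, so the point is upgradient.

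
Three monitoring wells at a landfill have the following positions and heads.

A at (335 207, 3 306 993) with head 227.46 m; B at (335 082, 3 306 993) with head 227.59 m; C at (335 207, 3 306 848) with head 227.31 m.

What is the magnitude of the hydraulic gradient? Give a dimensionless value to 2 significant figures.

0.0015

∂h/∂x = (227.59 − 227.46) / (335082 − 335207) = -0.001040
∂h/∂y = (227.31 − 227.46) / (3306848 − 3306993) = +0.001034
|∇h| = √(-0.001040² + 0.001034²) = 0.001467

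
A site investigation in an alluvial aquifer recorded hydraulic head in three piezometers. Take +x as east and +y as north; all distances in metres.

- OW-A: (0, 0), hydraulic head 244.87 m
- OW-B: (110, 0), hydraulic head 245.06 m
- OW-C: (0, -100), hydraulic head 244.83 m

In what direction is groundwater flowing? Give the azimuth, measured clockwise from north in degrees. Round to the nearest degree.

∂h/∂x = (245.06 − 244.87) / (110 − 0) = +0.001727
∂h/∂y = (244.83 − 244.87) / (-100 − 0) = +0.0004000
Flow direction (−∇h) has components (-0.001727 E, -0.0004000 N).
Azimuth = atan2(E, N) = atan2(-0.001727, -0.0004000) = 257.0° ≈ 257°.

257°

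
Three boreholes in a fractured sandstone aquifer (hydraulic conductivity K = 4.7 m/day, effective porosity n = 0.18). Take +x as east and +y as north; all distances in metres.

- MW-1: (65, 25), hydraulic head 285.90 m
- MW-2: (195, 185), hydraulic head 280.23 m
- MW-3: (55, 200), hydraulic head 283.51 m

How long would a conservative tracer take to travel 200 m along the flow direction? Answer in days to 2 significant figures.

260 days

Differences from MW-1: to MW-2 (Δx, Δy, Δh) = (130, 160, -5.67); to MW-3 = (-10, 175, -2.39).
Determinant of the coordinate differences = 130·175 − (-10)·160 = 24350.
∂h/∂x = [(-5.67)·175 − (-2.39)·160] / 24350 = -0.02505
∂h/∂y = [130·(-2.39) − (-10)·(-5.67)] / 24350 = -0.01509
|∇h| = √(-0.02505² + -0.01509²) = 0.02924
Seepage velocity v = K·i/n = 4.7 × 0.02924 / 0.18 = 0.7635 m/day.
t = 200 / 0.7635 = 262 days.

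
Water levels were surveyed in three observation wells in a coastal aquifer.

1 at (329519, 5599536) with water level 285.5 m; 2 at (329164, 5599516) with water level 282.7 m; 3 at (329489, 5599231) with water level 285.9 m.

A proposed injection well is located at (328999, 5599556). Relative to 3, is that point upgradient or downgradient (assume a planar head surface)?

downgradient

Differences from 1: to 2 (Δx, Δy, Δh) = (-355, -20, -2.8); to 3 = (-30, -305, +0.4).
Determinant of the coordinate differences = (-355)·(-305) − (-30)·(-20) = 107675.
∂h/∂x = [(-2.8)·(-305) − (+0.4)·(-20)] / 107675 = +0.008006
∂h/∂y = [(-355)·(+0.4) − (-30)·(-2.8)] / 107675 = -0.002099
Head at (328999, 5599556) = 285.5 + (+0.008006)·(-520) + (-0.002099)·(20) = 281.30 m.
That is lower than the 285.9 m at 3, so the point is downgradient.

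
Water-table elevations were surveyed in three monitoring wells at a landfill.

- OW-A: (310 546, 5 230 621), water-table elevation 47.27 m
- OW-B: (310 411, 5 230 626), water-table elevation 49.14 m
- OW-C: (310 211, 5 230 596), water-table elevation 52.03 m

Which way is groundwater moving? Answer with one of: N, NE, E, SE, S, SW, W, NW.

E

Taking OW-A as reference: OW-B−OW-A = (-135, 5, +1.87); OW-C−OW-A = (-335, -25, +4.76).
Solve a·Δx + b·Δy = Δh: det = (-135)·(-25) − (-335)·5 = 5050.
∂h/∂x = [(+1.87)·(-25) − (+4.76)·5] / 5050 = -0.01397
∂h/∂y = [(-135)·(+4.76) − (-335)·(+1.87)] / 5050 = -0.003198
Flow = −∇h = (+0.01397 east, +0.003198 north), which points east.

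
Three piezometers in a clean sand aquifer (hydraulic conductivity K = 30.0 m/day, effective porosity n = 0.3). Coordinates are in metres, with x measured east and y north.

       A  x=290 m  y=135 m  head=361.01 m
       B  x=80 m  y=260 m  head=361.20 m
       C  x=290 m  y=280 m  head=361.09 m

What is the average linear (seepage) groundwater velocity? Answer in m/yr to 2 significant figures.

29 m/yr

With h = a·x + b·y + c and A as origin, the differences give:
  (-210)·a + 125·b = +0.19
  0·a + 145·b = +0.08
Eliminate b (×145 and ×125, subtract): -30450·a = 17.550 → a = ∂h/∂x = -0.0005764
Back-substitute: b = ∂h/∂y = +0.0005517.
|∇h| = √(-0.0005764² + 0.0005517²) = 0.0007979
Seepage velocity v = K·i/n = 30.0 × 0.0007979 / 0.3 = 0.07979 m/day = 29.14 m/yr.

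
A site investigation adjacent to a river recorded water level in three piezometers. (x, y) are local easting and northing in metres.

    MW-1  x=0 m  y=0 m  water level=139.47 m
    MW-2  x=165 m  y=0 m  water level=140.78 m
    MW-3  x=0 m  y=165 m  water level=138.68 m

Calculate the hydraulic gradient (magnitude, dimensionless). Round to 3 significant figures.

∂h/∂x = (140.78 − 139.47) / (165 − 0) = +0.007939
∂h/∂y = (138.68 − 139.47) / (165 − 0) = -0.004788
|∇h| = √(0.007939² + -0.004788²) = 0.009271

0.00927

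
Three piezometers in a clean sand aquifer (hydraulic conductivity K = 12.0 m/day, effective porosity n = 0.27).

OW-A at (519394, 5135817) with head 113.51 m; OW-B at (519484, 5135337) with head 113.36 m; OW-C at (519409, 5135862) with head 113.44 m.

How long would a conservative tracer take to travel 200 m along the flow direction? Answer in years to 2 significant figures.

3.4 years

With h = a·x + b·y + c and OW-A as origin, the differences give:
  90·a + (-480)·b = -0.15
  15·a + 45·b = -0.07
Eliminate b (×45 and ×(-480), subtract): 11250·a = -40.350 → a = ∂h/∂x = -0.003587
Back-substitute: b = ∂h/∂y = -0.0003600.
|∇h| = √(-0.003587² + -0.0003600²) = 0.003605
Seepage velocity v = K·i/n = 12.0 × 0.003605 / 0.27 = 0.1602 m/day.
t = 200 / 0.1602 = 1248 days = 3.42 years.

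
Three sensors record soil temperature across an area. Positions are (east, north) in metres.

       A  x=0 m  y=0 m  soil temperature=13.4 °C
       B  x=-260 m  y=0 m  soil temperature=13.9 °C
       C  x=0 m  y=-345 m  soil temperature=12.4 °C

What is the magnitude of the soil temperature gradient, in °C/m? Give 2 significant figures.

0.0035 °C/m

∂T/∂x = (13.9 − 13.4) / (-260 − 0) = -0.001923
∂T/∂y = (12.4 − 13.4) / (-345 − 0) = +0.002899
|∇f| = √(-0.001923² + 0.002899²) = 0.003479 °C/m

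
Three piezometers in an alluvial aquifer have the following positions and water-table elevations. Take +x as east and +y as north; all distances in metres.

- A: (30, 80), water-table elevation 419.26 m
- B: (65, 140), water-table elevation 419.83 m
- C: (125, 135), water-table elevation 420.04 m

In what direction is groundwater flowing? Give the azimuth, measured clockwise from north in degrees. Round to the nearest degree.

With h = a·x + b·y + c and A as origin, the differences give:
  35·a + 60·b = +0.57
  95·a + 55·b = +0.78
Eliminate b (×55 and ×60, subtract): -3775·a = -15.450 → a = ∂h/∂x = +0.004093
Back-substitute: b = ∂h/∂y = +0.007113.
Flow direction (−∇h) has components (-0.004093 E, -0.007113 N).
Azimuth = atan2(E, N) = atan2(-0.004093, -0.007113) = 209.9° ≈ 210°.

210°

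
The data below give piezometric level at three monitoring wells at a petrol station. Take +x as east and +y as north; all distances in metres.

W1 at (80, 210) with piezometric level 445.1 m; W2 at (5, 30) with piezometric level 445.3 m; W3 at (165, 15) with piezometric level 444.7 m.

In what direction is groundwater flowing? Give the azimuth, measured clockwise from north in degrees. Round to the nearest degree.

Differences from W1: to W2 (Δx, Δy, Δh) = (-75, -180, +0.2); to W3 = (85, -195, -0.4).
Determinant of the coordinate differences = (-75)·(-195) − 85·(-180) = 29925.
∂h/∂x = [(+0.2)·(-195) − (-0.4)·(-180)] / 29925 = -0.003709
∂h/∂y = [(-75)·(-0.4) − 85·(+0.2)] / 29925 = +0.0004344
Flow direction (−∇h) has components (+0.003709 E, -0.0004344 N).
Azimuth = atan2(E, N) = atan2(+0.003709, -0.0004344) = 96.7° ≈ 097°.

097°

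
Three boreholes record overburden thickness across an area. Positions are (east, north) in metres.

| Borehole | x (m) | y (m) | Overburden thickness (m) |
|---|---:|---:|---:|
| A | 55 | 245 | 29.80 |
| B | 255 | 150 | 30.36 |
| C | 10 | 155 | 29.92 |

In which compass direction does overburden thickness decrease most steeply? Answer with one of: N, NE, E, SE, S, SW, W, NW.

With d = a·x + b·y + c and A as origin, the differences give:
  200·a + (-95)·b = +0.56
  (-45)·a + (-90)·b = +0.12
Eliminate b (×(-90) and ×(-95), subtract): -22275·a = -39.000 → a = ∂d/∂x = +0.001751
Back-substitute: b = ∂d/∂y = -0.002209.
Steepest decrease is along −∇f = (-0.001751 E, +0.002209 N) → northwest.

NW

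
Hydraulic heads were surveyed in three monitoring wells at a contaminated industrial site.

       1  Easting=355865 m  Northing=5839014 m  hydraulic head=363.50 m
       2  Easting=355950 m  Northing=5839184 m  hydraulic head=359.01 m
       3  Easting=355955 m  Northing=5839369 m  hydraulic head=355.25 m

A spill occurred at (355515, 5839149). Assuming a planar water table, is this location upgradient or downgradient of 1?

With h = a·x + b·y + c and 1 as origin, the differences give:
  85·a + 170·b = -4.49
  90·a + 355·b = -8.25
Eliminate b (×355 and ×170, subtract): 14875·a = -191.450 → a = ∂h/∂x = -0.01287
Back-substitute: b = ∂h/∂y = -0.01998.
Head at (355515, 5839149) = 363.50 + (-0.01287)·(-350) + (-0.01998)·(135) = 365.31 m.
That is higher than the 363.50 m at 1, so the point is upgradient.

upgradient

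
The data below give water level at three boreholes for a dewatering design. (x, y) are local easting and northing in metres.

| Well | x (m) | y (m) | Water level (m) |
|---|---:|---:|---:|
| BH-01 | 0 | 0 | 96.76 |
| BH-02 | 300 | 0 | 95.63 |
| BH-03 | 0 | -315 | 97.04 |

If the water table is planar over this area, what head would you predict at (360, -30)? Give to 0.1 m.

∂h/∂x = (95.63 − 96.76) / (300 − 0) = -0.003767
∂h/∂y = (97.04 − 96.76) / (-315 − 0) = -0.0008889
h(360, -30) = 96.76 + (-0.003767)·(360) + (-0.0008889)·(-30) = 96.76 -1.356 +0.027 = 95.431 m.

95.4 m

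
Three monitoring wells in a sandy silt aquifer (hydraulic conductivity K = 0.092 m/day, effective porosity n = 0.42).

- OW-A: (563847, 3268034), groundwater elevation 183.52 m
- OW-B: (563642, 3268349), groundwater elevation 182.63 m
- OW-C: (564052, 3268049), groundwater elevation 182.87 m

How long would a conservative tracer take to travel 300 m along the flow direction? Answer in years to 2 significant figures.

690 years

Differences from OW-A: to OW-B (Δx, Δy, Δh) = (-205, 315, -0.89); to OW-C = (205, 15, -0.65).
Determinant of the coordinate differences = (-205)·15 − 205·315 = -67650.
∂h/∂x = [(-0.89)·15 − (-0.65)·315] / -67650 = -0.002829
∂h/∂y = [(-205)·(-0.65) − 205·(-0.89)] / -67650 = -0.004667
|∇h| = √(-0.002829² + -0.004667²) = 0.005457
Seepage velocity v = K·i/n = 0.092 × 0.005457 / 0.42 = 0.001195 m/day.
t = 300 / 0.001195 = 2.51e+05 days = 687 years.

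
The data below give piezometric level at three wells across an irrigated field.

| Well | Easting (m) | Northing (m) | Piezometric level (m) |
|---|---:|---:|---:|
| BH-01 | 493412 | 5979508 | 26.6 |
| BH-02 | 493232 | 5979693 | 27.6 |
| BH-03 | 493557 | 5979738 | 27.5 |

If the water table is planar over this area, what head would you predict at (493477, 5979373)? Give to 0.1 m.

With h = a·x + b·y + c and BH-01 as origin, the differences give:
  (-180)·a + 185·b = +1.0
  145·a + 230·b = +0.9
Eliminate b (×230 and ×185, subtract): -68225·a = 63.50 → a = ∂h/∂x = -0.0009307
Back-substitute: b = ∂h/∂y = +0.004500.
h(493477, 5979373) = 26.6 + (-0.0009307)·(65) + (+0.004500)·(-135) = 26.6 -0.060 -0.607 = 25.932 m.

25.9 m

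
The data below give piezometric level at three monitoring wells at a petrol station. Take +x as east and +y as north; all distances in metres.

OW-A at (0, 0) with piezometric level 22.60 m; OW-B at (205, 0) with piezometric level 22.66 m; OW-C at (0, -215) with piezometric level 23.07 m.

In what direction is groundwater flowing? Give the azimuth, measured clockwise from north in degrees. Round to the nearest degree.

∂h/∂x = (22.66 − 22.60) / (205 − 0) = +0.0002927
∂h/∂y = (23.07 − 22.60) / (-215 − 0) = -0.002186
Flow direction (−∇h) has components (-0.0002927 E, +0.002186 N).
Azimuth = atan2(E, N) = atan2(-0.0002927, +0.002186) = 352.4° ≈ 352°.

352°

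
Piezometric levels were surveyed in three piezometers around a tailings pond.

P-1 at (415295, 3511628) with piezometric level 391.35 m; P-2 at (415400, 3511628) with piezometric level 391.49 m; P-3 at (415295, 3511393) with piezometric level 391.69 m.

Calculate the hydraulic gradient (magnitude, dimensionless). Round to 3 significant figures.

∂h/∂x = (391.49 − 391.35) / (415400 − 415295) = +0.001333
∂h/∂y = (391.69 − 391.35) / (3511393 − 3511628) = -0.001447
|∇h| = √(0.001333² + -0.001447²) = 0.001967

0.00197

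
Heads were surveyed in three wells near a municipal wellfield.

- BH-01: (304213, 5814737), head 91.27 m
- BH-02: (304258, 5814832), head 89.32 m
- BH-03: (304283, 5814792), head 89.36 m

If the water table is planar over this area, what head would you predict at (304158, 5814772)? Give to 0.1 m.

Three-point gradient (reference BH-01): Δ to BH-02 = (45, 95, -1.95), Δ to BH-03 = (70, 55, -1.91).
∂h/∂x = -0.01777, ∂h/∂y = -0.01211 (det = -4175).
h(304158, 5814772) = 91.27 + (-0.01777)·(-55) + (-0.01211)·(35) = 91.27 +0.977 -0.424 = 91.824 m.

91.8 m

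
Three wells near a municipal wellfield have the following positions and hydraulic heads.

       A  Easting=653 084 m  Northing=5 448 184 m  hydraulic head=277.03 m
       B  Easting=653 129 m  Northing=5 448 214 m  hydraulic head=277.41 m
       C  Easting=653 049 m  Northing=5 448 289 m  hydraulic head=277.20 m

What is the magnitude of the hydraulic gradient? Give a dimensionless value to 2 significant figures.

0.0070

Taking A as reference: B−A = (45, 30, +0.38); C−A = (-35, 105, +0.17).
Determinant of the coordinate differences = 45·105 − (-35)·30 = 5775.
∂h/∂x = [(+0.38)·105 − (+0.17)·30] / 5775 = +0.006026
∂h/∂y = [45·(+0.17) − (-35)·(+0.38)] / 5775 = +0.003628
|∇h| = √(0.006026² + 0.003628²) = 0.007034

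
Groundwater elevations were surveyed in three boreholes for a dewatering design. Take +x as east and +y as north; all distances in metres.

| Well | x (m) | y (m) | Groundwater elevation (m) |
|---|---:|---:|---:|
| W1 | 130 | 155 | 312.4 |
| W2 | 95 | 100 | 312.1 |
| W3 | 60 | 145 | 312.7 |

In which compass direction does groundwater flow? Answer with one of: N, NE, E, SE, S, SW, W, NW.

With h = a·x + b·y + c and W1 as origin, the differences give:
  (-35)·a + (-55)·b = -0.3
  (-70)·a + (-10)·b = +0.3
Eliminate b (×(-10) and ×(-55), subtract): -3500·a = 19.50 → a = ∂h/∂x = -0.005571
Back-substitute: b = ∂h/∂y = +0.009000.
Flow = −∇h = (+0.005571 east, -0.009000 north), which points southeast.

SE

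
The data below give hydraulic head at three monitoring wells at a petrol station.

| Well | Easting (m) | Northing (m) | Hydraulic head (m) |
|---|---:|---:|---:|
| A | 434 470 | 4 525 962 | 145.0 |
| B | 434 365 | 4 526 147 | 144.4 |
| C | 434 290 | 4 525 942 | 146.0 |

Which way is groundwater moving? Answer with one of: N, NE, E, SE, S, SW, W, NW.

NE

Differences from A: to B (Δx, Δy, Δh) = (-105, 185, -0.6); to C = (-180, -20, +1.0).
Determinant of the coordinate differences = (-105)·(-20) − (-180)·185 = 35400.
∂h/∂x = [(-0.6)·(-20) − (+1.0)·185] / 35400 = -0.004887
∂h/∂y = [(-105)·(+1.0) − (-180)·(-0.6)] / 35400 = -0.006017
Flow = −∇h = (+0.004887 east, +0.006017 north), which points northeast.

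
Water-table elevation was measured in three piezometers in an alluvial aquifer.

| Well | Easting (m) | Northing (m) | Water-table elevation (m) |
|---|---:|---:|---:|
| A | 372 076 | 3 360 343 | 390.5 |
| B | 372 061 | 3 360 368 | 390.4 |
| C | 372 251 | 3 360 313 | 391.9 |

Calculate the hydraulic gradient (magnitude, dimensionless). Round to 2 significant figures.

With h = a·x + b·y + c and A as origin, the differences give:
  (-15)·a + 25·b = -0.1
  175·a + (-30)·b = +1.4
Eliminate b (×(-30) and ×25, subtract): -3925·a = -32.00 → a = ∂h/∂x = +0.008153
Back-substitute: b = ∂h/∂y = +0.0008917.
|∇h| = √(0.008153² + 0.0008917²) = 0.008202

0.0082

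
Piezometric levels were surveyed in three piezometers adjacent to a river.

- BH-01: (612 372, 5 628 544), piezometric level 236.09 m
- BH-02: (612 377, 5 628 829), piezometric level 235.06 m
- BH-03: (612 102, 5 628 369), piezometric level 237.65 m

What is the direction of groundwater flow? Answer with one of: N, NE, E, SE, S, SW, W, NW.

Three-point gradient (reference BH-01): Δ to BH-02 = (5, 285, -1.03), Δ to BH-03 = (-270, -175, +1.56).
∂h/∂x = -0.003475, ∂h/∂y = -0.003553 (det = 76075).
Flow = −∇h = (+0.003475 east, +0.003553 north), which points northeast.

NE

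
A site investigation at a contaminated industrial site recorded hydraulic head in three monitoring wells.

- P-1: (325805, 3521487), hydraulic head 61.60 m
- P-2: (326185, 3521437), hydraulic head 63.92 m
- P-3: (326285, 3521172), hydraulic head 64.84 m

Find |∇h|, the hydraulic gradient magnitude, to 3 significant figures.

With h = a·x + b·y + c and P-1 as origin, the differences give:
  380·a + (-50)·b = +2.32
  480·a + (-315)·b = +3.24
Eliminate b (×(-315) and ×(-50), subtract): -95700·a = -568.800 → a = ∂h/∂x = +0.005944
Back-substitute: b = ∂h/∂y = -0.001229.
|∇h| = √(0.005944² + -0.001229²) = 0.00607

0.00607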